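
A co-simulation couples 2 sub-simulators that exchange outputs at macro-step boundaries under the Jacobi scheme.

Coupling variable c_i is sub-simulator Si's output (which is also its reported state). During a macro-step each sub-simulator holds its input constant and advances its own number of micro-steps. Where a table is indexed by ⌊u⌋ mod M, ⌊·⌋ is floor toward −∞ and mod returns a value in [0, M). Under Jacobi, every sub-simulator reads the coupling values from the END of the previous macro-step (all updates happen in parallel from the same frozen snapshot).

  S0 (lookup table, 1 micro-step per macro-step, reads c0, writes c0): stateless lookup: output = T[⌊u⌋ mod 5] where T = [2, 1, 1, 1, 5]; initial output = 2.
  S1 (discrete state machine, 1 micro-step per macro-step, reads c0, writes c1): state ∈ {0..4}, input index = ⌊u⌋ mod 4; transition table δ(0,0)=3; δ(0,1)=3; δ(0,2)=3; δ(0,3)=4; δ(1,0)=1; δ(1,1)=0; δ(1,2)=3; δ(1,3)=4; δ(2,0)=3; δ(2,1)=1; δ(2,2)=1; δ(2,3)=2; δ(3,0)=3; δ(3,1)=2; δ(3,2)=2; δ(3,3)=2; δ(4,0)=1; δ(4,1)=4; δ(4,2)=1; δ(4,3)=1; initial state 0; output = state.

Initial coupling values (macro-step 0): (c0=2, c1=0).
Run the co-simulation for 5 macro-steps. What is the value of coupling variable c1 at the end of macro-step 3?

macro 1: S0 reads c0=2 → after 1×micro: 1; S1 reads c0=2 → after 1×micro: 3 ⇒ (c0=1, c1=3)
macro 2: S0 reads c0=1 → after 1×micro: 1; S1 reads c0=1 → after 1×micro: 2 ⇒ (c0=1, c1=2)
macro 3: S0 reads c0=1 → after 1×micro: 1; S1 reads c0=1 → after 1×micro: 1 ⇒ (c0=1, c1=1)
macro 4: S0 reads c0=1 → after 1×micro: 1; S1 reads c0=1 → after 1×micro: 0 ⇒ (c0=1, c1=0)
macro 5: S0 reads c0=1 → after 1×micro: 1; S1 reads c0=1 → after 1×micro: 3 ⇒ (c0=1, c1=3)

c1 at macro-step 3 = 1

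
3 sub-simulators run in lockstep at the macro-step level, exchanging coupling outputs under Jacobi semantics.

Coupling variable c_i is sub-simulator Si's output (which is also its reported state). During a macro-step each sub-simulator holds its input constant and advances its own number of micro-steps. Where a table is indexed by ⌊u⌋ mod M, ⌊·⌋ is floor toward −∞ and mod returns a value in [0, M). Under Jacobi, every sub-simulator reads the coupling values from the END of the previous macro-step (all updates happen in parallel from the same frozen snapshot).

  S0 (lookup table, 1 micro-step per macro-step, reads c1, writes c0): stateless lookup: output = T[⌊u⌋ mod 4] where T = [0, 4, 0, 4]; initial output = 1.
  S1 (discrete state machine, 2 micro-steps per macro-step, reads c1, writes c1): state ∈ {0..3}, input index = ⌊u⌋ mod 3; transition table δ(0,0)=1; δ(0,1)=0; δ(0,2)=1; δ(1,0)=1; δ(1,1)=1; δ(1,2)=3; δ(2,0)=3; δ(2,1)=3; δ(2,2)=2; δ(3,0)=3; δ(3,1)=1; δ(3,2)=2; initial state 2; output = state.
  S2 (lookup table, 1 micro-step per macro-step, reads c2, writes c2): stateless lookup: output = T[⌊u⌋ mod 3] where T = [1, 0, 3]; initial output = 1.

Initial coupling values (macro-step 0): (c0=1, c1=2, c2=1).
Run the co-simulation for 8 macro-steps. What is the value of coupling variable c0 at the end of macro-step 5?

macro 1: S0 reads c1=2 → after 1×micro: 0; S1 reads c1=2 → after 2×micro: 2; S2 reads c2=1 → after 1×micro: 0 ⇒ (c0=0, c1=2, c2=0)
macro 2: S0 reads c1=2 → after 1×micro: 0; S1 reads c1=2 → after 2×micro: 2; S2 reads c2=0 → after 1×micro: 1 ⇒ (c0=0, c1=2, c2=1)
macro 3: S0 reads c1=2 → after 1×micro: 0; S1 reads c1=2 → after 2×micro: 2; S2 reads c2=1 → after 1×micro: 0 ⇒ (c0=0, c1=2, c2=0)
macro 4: S0 reads c1=2 → after 1×micro: 0; S1 reads c1=2 → after 2×micro: 2; S2 reads c2=0 → after 1×micro: 1 ⇒ (c0=0, c1=2, c2=1)
macro 5: S0 reads c1=2 → after 1×micro: 0; S1 reads c1=2 → after 2×micro: 2; S2 reads c2=1 → after 1×micro: 0 ⇒ (c0=0, c1=2, c2=0)
macro 6: S0 reads c1=2 → after 1×micro: 0; S1 reads c1=2 → after 2×micro: 2; S2 reads c2=0 → after 1×micro: 1 ⇒ (c0=0, c1=2, c2=1)
macro 7: S0 reads c1=2 → after 1×micro: 0; S1 reads c1=2 → after 2×micro: 2; S2 reads c2=1 → after 1×micro: 0 ⇒ (c0=0, c1=2, c2=0)
macro 8: S0 reads c1=2 → after 1×micro: 0; S1 reads c1=2 → after 2×micro: 2; S2 reads c2=0 → after 1×micro: 1 ⇒ (c0=0, c1=2, c2=1)

c0 at macro-step 5 = 0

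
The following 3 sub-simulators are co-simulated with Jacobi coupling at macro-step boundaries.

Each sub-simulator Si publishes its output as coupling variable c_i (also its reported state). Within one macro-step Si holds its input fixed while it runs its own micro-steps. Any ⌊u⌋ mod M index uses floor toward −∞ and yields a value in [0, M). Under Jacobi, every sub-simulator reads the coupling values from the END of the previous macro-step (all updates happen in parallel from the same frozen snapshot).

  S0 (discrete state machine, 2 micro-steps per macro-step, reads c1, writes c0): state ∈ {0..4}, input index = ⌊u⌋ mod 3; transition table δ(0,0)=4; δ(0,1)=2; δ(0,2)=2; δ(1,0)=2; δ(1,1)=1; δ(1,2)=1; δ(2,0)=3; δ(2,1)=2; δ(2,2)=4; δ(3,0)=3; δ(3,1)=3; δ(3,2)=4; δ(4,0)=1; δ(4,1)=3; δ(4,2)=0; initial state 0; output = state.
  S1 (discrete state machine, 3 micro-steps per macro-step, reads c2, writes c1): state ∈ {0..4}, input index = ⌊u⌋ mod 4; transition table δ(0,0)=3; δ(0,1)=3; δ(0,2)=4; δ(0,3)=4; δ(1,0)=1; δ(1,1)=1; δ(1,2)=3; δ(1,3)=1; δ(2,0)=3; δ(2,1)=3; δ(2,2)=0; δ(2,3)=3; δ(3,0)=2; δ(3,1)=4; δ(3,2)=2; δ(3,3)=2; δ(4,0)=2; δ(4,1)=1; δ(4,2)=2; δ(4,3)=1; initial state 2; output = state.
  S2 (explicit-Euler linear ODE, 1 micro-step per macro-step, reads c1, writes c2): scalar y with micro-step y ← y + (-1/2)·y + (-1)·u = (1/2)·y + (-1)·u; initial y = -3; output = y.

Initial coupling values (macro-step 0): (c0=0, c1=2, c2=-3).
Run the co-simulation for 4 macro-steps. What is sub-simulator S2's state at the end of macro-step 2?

macro 1: S0 reads c1=2 → after 2×micro: 4; S1 reads c2=-3 → after 3×micro: 1; S2 reads c1=2 → after 1×micro: -7/2 ⇒ (c0=4, c1=1, c2=-7/2)
macro 2: S0 reads c1=1 → after 2×micro: 3; S1 reads c2=-7/2 → after 3×micro: 1; S2 reads c1=1 → after 1×micro: -11/4 ⇒ (c0=3, c1=1, c2=-11/4)
macro 3: S0 reads c1=1 → after 2×micro: 3; S1 reads c2=-11/4 → after 3×micro: 1; S2 reads c1=1 → after 1×micro: -19/8 ⇒ (c0=3, c1=1, c2=-19/8)
macro 4: S0 reads c1=1 → after 2×micro: 3; S1 reads c2=-19/8 → after 3×micro: 1; S2 reads c1=1 → after 1×micro: -35/16 ⇒ (c0=3, c1=1, c2=-35/16)

S2 state at macro-step 2 = -11/4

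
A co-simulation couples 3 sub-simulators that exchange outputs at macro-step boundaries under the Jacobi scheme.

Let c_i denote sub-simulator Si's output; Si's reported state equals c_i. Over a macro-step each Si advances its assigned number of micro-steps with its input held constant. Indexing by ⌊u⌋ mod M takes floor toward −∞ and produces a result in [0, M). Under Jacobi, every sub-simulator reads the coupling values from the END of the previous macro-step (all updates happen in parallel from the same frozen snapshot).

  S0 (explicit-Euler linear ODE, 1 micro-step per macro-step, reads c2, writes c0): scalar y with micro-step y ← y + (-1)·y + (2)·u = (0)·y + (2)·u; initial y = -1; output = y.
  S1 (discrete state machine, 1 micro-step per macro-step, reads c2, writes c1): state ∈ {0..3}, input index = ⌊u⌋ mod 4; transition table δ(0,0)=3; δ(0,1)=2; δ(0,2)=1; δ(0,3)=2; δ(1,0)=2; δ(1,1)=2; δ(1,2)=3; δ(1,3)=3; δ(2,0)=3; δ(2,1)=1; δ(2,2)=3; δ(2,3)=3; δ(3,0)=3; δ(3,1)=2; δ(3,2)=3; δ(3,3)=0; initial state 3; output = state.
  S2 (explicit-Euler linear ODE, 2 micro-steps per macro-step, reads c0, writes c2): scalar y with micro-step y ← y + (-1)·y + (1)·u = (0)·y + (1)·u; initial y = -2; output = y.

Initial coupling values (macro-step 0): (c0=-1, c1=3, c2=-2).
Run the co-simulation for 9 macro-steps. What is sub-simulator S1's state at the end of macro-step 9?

S1 state at macro-step 9 = 3

macro 1: S0 reads c2=-2 → after 1×micro: -4; S1 reads c2=-2 → after 1×micro: 3; S2 reads c0=-1 → after 2×micro: -1 ⇒ (c0=-4, c1=3, c2=-1)
macro 2: S0 reads c2=-1 → after 1×micro: -2; S1 reads c2=-1 → after 1×micro: 0; S2 reads c0=-4 → after 2×micro: -4 ⇒ (c0=-2, c1=0, c2=-4)
macro 3: S0 reads c2=-4 → after 1×micro: -8; S1 reads c2=-4 → after 1×micro: 3; S2 reads c0=-2 → after 2×micro: -2 ⇒ (c0=-8, c1=3, c2=-2)
macro 4: S0 reads c2=-2 → after 1×micro: -4; S1 reads c2=-2 → after 1×micro: 3; S2 reads c0=-8 → after 2×micro: -8 ⇒ (c0=-4, c1=3, c2=-8)
macro 5: S0 reads c2=-8 → after 1×micro: -16; S1 reads c2=-8 → after 1×micro: 3; S2 reads c0=-4 → after 2×micro: -4 ⇒ (c0=-16, c1=3, c2=-4)
macro 6: S0 reads c2=-4 → after 1×micro: -8; S1 reads c2=-4 → after 1×micro: 3; S2 reads c0=-16 → after 2×micro: -16 ⇒ (c0=-8, c1=3, c2=-16)
macro 7: S0 reads c2=-16 → after 1×micro: -32; S1 reads c2=-16 → after 1×micro: 3; S2 reads c0=-8 → after 2×micro: -8 ⇒ (c0=-32, c1=3, c2=-8)
macro 8: S0 reads c2=-8 → after 1×micro: -16; S1 reads c2=-8 → after 1×micro: 3; S2 reads c0=-32 → after 2×micro: -32 ⇒ (c0=-16, c1=3, c2=-32)
macro 9: S0 reads c2=-32 → after 1×micro: -64; S1 reads c2=-32 → after 1×micro: 3; S2 reads c0=-16 → after 2×micro: -16 ⇒ (c0=-64, c1=3, c2=-16)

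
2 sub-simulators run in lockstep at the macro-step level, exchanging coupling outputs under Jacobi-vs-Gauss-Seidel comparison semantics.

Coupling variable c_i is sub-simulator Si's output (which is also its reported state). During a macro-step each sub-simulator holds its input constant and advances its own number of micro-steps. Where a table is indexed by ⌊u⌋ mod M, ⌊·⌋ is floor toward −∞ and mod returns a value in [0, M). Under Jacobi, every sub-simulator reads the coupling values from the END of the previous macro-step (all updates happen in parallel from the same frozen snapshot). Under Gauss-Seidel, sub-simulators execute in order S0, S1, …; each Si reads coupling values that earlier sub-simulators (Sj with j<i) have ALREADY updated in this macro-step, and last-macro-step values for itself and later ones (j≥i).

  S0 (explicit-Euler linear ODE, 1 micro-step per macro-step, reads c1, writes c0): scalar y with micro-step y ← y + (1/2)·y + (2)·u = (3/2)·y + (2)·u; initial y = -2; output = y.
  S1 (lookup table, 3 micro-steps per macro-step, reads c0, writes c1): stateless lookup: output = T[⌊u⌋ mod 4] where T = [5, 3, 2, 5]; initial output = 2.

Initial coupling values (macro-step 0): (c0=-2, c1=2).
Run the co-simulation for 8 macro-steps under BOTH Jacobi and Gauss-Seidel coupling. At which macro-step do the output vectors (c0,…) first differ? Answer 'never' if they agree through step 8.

first divergence at macro-step: 1

[Jacobi] macro 1: S0 reads c1=2 → after 1×micro: 1; S1 reads c0=-2 → after 3×micro: 2 ⇒ (c0=1, c1=2)
[Jacobi] macro 2: S0 reads c1=2 → after 1×micro: 11/2; S1 reads c0=1 → after 3×micro: 3 ⇒ (c0=11/2, c1=3)
[Jacobi] macro 3: S0 reads c1=3 → after 1×micro: 57/4; S1 reads c0=11/2 → after 3×micro: 3 ⇒ (c0=57/4, c1=3)
[Jacobi] macro 4: S0 reads c1=3 → after 1×micro: 219/8; S1 reads c0=57/4 → after 3×micro: 2 ⇒ (c0=219/8, c1=2)
[Jacobi] macro 5: S0 reads c1=2 → after 1×micro: 721/16; S1 reads c0=219/8 → after 3×micro: 5 ⇒ (c0=721/16, c1=5)
[Jacobi] macro 6: S0 reads c1=5 → after 1×micro: 2483/32; S1 reads c0=721/16 → after 3×micro: 3 ⇒ (c0=2483/32, c1=3)
[Jacobi] macro 7: S0 reads c1=3 → after 1×micro: 7833/64; S1 reads c0=2483/32 → after 3×micro: 3 ⇒ (c0=7833/64, c1=3)
[Jacobi] macro 8: S0 reads c1=3 → after 1×micro: 24267/128; S1 reads c0=7833/64 → after 3×micro: 2 ⇒ (c0=24267/128, c1=2)
[Gauss-Seidel] macro 1: S0 reads c1=2 → after 1×micro: 1; S1 reads c0=1 → after 3×micro: 3 ⇒ (c0=1, c1=3)
[Gauss-Seidel] macro 2: S0 reads c1=3 → after 1×micro: 15/2; S1 reads c0=15/2 → after 3×micro: 5 ⇒ (c0=15/2, c1=5)
[Gauss-Seidel] macro 3: S0 reads c1=5 → after 1×micro: 85/4; S1 reads c0=85/4 → after 3×micro: 3 ⇒ (c0=85/4, c1=3)
[Gauss-Seidel] macro 4: S0 reads c1=3 → after 1×micro: 303/8; S1 reads c0=303/8 → after 3×micro: 3 ⇒ (c0=303/8, c1=3)
[Gauss-Seidel] macro 5: S0 reads c1=3 → after 1×micro: 1005/16; S1 reads c0=1005/16 → after 3×micro: 2 ⇒ (c0=1005/16, c1=2)
[Gauss-Seidel] macro 6: S0 reads c1=2 → after 1×micro: 3143/32; S1 reads c0=3143/32 → after 3×micro: 2 ⇒ (c0=3143/32, c1=2)
[Gauss-Seidel] macro 7: S0 reads c1=2 → after 1×micro: 9685/64; S1 reads c0=9685/64 → after 3×micro: 5 ⇒ (c0=9685/64, c1=5)
[Gauss-Seidel] macro 8: S0 reads c1=5 → after 1×micro: 30335/128; S1 reads c0=30335/128 → after 3×micro: 5 ⇒ (c0=30335/128, c1=5)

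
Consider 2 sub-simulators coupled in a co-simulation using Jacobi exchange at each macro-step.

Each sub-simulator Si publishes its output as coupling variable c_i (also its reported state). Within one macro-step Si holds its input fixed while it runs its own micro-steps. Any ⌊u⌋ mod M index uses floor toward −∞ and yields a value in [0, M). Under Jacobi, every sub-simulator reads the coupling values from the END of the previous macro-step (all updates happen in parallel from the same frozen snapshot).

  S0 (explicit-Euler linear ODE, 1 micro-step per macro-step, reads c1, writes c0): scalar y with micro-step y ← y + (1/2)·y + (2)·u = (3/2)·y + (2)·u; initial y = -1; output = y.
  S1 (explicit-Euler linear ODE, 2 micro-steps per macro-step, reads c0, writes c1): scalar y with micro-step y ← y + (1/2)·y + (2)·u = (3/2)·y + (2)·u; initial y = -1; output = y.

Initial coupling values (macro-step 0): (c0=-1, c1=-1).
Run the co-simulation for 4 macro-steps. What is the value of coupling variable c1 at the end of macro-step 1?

macro 1: S0 reads c1=-1 → after 1×micro: -7/2; S1 reads c0=-1 → after 2×micro: -29/4 ⇒ (c0=-7/2, c1=-29/4)
macro 2: S0 reads c1=-29/4 → after 1×micro: -79/4; S1 reads c0=-7/2 → after 2×micro: -541/16 ⇒ (c0=-79/4, c1=-541/16)
macro 3: S0 reads c1=-541/16 → after 1×micro: -389/4; S1 reads c0=-79/4 → after 2×micro: -11189/64 ⇒ (c0=-389/4, c1=-11189/64)
macro 4: S0 reads c1=-11189/64 → after 1×micro: -15857/32; S1 reads c0=-389/4 → after 2×micro: -225181/256 ⇒ (c0=-15857/32, c1=-225181/256)

c1 at macro-step 1 = -29/4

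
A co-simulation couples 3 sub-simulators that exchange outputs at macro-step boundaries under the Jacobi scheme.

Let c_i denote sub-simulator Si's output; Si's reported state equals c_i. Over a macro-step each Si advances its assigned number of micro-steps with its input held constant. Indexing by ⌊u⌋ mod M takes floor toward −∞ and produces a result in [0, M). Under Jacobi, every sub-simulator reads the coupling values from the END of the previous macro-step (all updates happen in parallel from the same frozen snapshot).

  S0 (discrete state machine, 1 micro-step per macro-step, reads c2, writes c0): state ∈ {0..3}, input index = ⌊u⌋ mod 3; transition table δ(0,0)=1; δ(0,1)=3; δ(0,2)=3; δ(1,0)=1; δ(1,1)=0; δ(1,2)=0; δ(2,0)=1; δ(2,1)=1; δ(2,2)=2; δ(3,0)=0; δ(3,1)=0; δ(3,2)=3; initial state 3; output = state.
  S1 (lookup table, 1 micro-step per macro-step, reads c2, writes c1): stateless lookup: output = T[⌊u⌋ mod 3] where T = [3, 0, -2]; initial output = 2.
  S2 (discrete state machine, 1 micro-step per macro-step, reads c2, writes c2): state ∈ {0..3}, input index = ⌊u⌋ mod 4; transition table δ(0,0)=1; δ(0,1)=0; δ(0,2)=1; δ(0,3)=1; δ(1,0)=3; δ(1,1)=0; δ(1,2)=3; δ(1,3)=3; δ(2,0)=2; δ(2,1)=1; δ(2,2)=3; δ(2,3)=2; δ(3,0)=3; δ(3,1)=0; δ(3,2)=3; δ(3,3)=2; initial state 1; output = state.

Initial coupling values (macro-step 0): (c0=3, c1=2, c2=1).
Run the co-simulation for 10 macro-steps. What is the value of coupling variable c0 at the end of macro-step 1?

macro 1: S0 reads c2=1 → after 1×micro: 0; S1 reads c2=1 → after 1×micro: 0; S2 reads c2=1 → after 1×micro: 0 ⇒ (c0=0, c1=0, c2=0)
macro 2: S0 reads c2=0 → after 1×micro: 1; S1 reads c2=0 → after 1×micro: 3; S2 reads c2=0 → after 1×micro: 1 ⇒ (c0=1, c1=3, c2=1)
macro 3: S0 reads c2=1 → after 1×micro: 0; S1 reads c2=1 → after 1×micro: 0; S2 reads c2=1 → after 1×micro: 0 ⇒ (c0=0, c1=0, c2=0)
macro 4: S0 reads c2=0 → after 1×micro: 1; S1 reads c2=0 → after 1×micro: 3; S2 reads c2=0 → after 1×micro: 1 ⇒ (c0=1, c1=3, c2=1)
macro 5: S0 reads c2=1 → after 1×micro: 0; S1 reads c2=1 → after 1×micro: 0; S2 reads c2=1 → after 1×micro: 0 ⇒ (c0=0, c1=0, c2=0)
macro 6: S0 reads c2=0 → after 1×micro: 1; S1 reads c2=0 → after 1×micro: 3; S2 reads c2=0 → after 1×micro: 1 ⇒ (c0=1, c1=3, c2=1)
macro 7: S0 reads c2=1 → after 1×micro: 0; S1 reads c2=1 → after 1×micro: 0; S2 reads c2=1 → after 1×micro: 0 ⇒ (c0=0, c1=0, c2=0)
macro 8: S0 reads c2=0 → after 1×micro: 1; S1 reads c2=0 → after 1×micro: 3; S2 reads c2=0 → after 1×micro: 1 ⇒ (c0=1, c1=3, c2=1)
macro 9: S0 reads c2=1 → after 1×micro: 0; S1 reads c2=1 → after 1×micro: 0; S2 reads c2=1 → after 1×micro: 0 ⇒ (c0=0, c1=0, c2=0)
macro 10: S0 reads c2=0 → after 1×micro: 1; S1 reads c2=0 → after 1×micro: 3; S2 reads c2=0 → after 1×micro: 1 ⇒ (c0=1, c1=3, c2=1)

c0 at macro-step 1 = 0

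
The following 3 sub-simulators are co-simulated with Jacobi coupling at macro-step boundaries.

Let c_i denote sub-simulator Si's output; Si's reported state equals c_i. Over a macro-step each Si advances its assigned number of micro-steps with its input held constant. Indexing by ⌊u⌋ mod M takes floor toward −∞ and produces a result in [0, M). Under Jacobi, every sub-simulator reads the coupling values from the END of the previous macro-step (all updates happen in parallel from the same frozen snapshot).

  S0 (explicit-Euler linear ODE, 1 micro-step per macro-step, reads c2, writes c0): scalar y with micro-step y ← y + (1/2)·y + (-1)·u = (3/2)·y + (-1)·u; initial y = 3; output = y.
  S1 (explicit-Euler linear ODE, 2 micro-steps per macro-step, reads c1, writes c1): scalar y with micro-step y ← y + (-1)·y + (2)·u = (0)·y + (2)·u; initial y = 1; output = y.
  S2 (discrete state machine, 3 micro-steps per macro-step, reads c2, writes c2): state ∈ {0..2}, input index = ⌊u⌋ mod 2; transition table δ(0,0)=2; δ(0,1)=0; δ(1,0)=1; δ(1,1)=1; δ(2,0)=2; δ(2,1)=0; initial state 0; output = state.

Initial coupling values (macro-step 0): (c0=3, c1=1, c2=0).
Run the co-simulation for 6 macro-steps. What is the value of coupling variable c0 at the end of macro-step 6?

c0 at macro-step 6 = 499/64

macro 1: S0 reads c2=0 → after 1×micro: 9/2; S1 reads c1=1 → after 2×micro: 2; S2 reads c2=0 → after 3×micro: 2 ⇒ (c0=9/2, c1=2, c2=2)
macro 2: S0 reads c2=2 → after 1×micro: 19/4; S1 reads c1=2 → after 2×micro: 4; S2 reads c2=2 → after 3×micro: 2 ⇒ (c0=19/4, c1=4, c2=2)
macro 3: S0 reads c2=2 → after 1×micro: 41/8; S1 reads c1=4 → after 2×micro: 8; S2 reads c2=2 → after 3×micro: 2 ⇒ (c0=41/8, c1=8, c2=2)
macro 4: S0 reads c2=2 → after 1×micro: 91/16; S1 reads c1=8 → after 2×micro: 16; S2 reads c2=2 → after 3×micro: 2 ⇒ (c0=91/16, c1=16, c2=2)
macro 5: S0 reads c2=2 → after 1×micro: 209/32; S1 reads c1=16 → after 2×micro: 32; S2 reads c2=2 → after 3×micro: 2 ⇒ (c0=209/32, c1=32, c2=2)
macro 6: S0 reads c2=2 → after 1×micro: 499/64; S1 reads c1=32 → after 2×micro: 64; S2 reads c2=2 → after 3×micro: 2 ⇒ (c0=499/64, c1=64, c2=2)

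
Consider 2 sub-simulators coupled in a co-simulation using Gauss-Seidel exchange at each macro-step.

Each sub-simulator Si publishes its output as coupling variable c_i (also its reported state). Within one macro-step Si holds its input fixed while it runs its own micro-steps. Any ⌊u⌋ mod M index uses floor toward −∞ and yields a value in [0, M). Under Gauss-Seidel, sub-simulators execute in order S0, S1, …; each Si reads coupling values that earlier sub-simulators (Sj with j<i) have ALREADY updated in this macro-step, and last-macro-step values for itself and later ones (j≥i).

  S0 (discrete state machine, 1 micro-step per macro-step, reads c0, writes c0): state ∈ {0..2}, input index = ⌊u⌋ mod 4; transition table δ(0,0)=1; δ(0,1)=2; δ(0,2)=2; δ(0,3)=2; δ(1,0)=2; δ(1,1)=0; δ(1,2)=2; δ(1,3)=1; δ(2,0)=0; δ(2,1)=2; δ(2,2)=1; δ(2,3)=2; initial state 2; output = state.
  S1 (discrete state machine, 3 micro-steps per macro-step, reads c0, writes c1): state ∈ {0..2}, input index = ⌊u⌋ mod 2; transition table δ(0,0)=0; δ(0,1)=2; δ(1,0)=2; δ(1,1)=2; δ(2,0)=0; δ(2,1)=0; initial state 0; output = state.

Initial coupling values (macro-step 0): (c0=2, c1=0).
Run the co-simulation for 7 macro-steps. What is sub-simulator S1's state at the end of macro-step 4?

S1 state at macro-step 4 = 0

macro 1: S0 reads c0=2 → after 1×micro: 1; S1 reads c0=1 → after 3×micro: 2 ⇒ (c0=1, c1=2)
macro 2: S0 reads c0=1 → after 1×micro: 0; S1 reads c0=0 → after 3×micro: 0 ⇒ (c0=0, c1=0)
macro 3: S0 reads c0=0 → after 1×micro: 1; S1 reads c0=1 → after 3×micro: 2 ⇒ (c0=1, c1=2)
macro 4: S0 reads c0=1 → after 1×micro: 0; S1 reads c0=0 → after 3×micro: 0 ⇒ (c0=0, c1=0)
macro 5: S0 reads c0=0 → after 1×micro: 1; S1 reads c0=1 → after 3×micro: 2 ⇒ (c0=1, c1=2)
macro 6: S0 reads c0=1 → after 1×micro: 0; S1 reads c0=0 → after 3×micro: 0 ⇒ (c0=0, c1=0)
macro 7: S0 reads c0=0 → after 1×micro: 1; S1 reads c0=1 → after 3×micro: 2 ⇒ (c0=1, c1=2)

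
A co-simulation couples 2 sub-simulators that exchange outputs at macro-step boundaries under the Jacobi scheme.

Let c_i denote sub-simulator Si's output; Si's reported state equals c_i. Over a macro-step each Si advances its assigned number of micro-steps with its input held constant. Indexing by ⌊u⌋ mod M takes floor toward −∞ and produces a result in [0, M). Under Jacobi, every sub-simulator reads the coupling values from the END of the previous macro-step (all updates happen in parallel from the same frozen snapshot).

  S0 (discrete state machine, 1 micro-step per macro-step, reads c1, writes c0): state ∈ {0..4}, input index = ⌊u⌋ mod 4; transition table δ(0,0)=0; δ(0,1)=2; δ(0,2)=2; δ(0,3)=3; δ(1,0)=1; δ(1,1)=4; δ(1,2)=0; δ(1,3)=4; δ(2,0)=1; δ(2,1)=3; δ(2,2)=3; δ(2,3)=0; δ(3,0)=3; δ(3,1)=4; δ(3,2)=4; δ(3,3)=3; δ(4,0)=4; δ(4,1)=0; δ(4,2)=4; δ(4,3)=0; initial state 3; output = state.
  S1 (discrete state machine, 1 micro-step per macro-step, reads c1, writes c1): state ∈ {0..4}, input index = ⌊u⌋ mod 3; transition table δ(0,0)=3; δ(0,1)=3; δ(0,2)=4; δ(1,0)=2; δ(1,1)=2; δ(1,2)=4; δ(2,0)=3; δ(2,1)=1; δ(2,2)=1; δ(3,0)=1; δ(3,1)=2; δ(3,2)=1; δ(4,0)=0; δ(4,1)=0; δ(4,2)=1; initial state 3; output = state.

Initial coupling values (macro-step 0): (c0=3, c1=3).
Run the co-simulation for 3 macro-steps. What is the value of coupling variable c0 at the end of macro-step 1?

c0 at macro-step 1 = 3

macro 1: S0 reads c1=3 → after 1×micro: 3; S1 reads c1=3 → after 1×micro: 1 ⇒ (c0=3, c1=1)
macro 2: S0 reads c1=1 → after 1×micro: 4; S1 reads c1=1 → after 1×micro: 2 ⇒ (c0=4, c1=2)
macro 3: S0 reads c1=2 → after 1×micro: 4; S1 reads c1=2 → after 1×micro: 1 ⇒ (c0=4, c1=1)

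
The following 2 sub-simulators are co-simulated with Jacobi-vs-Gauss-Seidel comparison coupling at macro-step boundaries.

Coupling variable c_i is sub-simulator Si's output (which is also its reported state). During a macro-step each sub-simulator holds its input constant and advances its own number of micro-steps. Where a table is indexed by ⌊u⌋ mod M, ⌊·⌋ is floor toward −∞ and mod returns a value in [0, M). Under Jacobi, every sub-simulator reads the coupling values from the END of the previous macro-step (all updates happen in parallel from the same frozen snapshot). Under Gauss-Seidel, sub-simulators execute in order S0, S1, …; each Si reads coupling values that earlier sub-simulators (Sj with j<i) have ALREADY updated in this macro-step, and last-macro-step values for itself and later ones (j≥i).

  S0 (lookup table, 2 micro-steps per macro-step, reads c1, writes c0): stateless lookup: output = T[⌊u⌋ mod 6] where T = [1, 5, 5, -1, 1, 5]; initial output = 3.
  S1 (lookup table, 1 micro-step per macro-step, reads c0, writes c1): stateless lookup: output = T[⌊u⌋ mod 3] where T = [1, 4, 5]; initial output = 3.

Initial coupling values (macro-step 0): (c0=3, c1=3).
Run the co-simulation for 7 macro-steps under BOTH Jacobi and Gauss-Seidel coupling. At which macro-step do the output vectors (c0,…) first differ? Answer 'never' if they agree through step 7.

first divergence at macro-step: 1

[Jacobi] macro 1: S0 reads c1=3 → after 2×micro: -1; S1 reads c0=3 → after 1×micro: 1 ⇒ (c0=-1, c1=1)
[Jacobi] macro 2: S0 reads c1=1 → after 2×micro: 5; S1 reads c0=-1 → after 1×micro: 5 ⇒ (c0=5, c1=5)
[Jacobi] macro 3: S0 reads c1=5 → after 2×micro: 5; S1 reads c0=5 → after 1×micro: 5 ⇒ (c0=5, c1=5)
[Jacobi] macro 4: S0 reads c1=5 → after 2×micro: 5; S1 reads c0=5 → after 1×micro: 5 ⇒ (c0=5, c1=5)
[Jacobi] macro 5: S0 reads c1=5 → after 2×micro: 5; S1 reads c0=5 → after 1×micro: 5 ⇒ (c0=5, c1=5)
[Jacobi] macro 6: S0 reads c1=5 → after 2×micro: 5; S1 reads c0=5 → after 1×micro: 5 ⇒ (c0=5, c1=5)
[Jacobi] macro 7: S0 reads c1=5 → after 2×micro: 5; S1 reads c0=5 → after 1×micro: 5 ⇒ (c0=5, c1=5)
[Gauss-Seidel] macro 1: S0 reads c1=3 → after 2×micro: -1; S1 reads c0=-1 → after 1×micro: 5 ⇒ (c0=-1, c1=5)
[Gauss-Seidel] macro 2: S0 reads c1=5 → after 2×micro: 5; S1 reads c0=5 → after 1×micro: 5 ⇒ (c0=5, c1=5)
[Gauss-Seidel] macro 3: S0 reads c1=5 → after 2×micro: 5; S1 reads c0=5 → after 1×micro: 5 ⇒ (c0=5, c1=5)
[Gauss-Seidel] macro 4: S0 reads c1=5 → after 2×micro: 5; S1 reads c0=5 → after 1×micro: 5 ⇒ (c0=5, c1=5)
[Gauss-Seidel] macro 5: S0 reads c1=5 → after 2×micro: 5; S1 reads c0=5 → after 1×micro: 5 ⇒ (c0=5, c1=5)
[Gauss-Seidel] macro 6: S0 reads c1=5 → after 2×micro: 5; S1 reads c0=5 → after 1×micro: 5 ⇒ (c0=5, c1=5)
[Gauss-Seidel] macro 7: S0 reads c1=5 → after 2×micro: 5; S1 reads c0=5 → after 1×micro: 5 ⇒ (c0=5, c1=5)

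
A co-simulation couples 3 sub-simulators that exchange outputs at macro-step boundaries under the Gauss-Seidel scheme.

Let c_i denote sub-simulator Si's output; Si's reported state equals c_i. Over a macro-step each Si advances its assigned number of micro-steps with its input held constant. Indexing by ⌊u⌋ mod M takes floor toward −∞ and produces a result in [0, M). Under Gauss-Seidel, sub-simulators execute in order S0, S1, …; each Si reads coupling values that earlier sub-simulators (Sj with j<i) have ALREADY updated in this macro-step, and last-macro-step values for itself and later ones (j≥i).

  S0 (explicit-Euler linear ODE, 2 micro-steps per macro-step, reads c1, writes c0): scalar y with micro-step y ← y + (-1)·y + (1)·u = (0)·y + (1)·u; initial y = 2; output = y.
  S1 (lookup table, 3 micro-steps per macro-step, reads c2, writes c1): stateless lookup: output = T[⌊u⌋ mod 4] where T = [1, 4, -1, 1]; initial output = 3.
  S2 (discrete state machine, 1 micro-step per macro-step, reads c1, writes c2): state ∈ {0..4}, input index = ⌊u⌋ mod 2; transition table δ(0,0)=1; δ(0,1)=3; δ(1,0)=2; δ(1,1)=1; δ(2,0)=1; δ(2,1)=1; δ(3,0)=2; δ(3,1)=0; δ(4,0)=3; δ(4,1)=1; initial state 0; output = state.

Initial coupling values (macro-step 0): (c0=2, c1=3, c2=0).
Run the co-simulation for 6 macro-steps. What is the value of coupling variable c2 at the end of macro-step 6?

c2 at macro-step 6 = 0

macro 1: S0 reads c1=3 → after 2×micro: 3; S1 reads c2=0 → after 3×micro: 1; S2 reads c1=1 → after 1×micro: 3 ⇒ (c0=3, c1=1, c2=3)
macro 2: S0 reads c1=1 → after 2×micro: 1; S1 reads c2=3 → after 3×micro: 1; S2 reads c1=1 → after 1×micro: 0 ⇒ (c0=1, c1=1, c2=0)
macro 3: S0 reads c1=1 → after 2×micro: 1; S1 reads c2=0 → after 3×micro: 1; S2 reads c1=1 → after 1×micro: 3 ⇒ (c0=1, c1=1, c2=3)
macro 4: S0 reads c1=1 → after 2×micro: 1; S1 reads c2=3 → after 3×micro: 1; S2 reads c1=1 → after 1×micro: 0 ⇒ (c0=1, c1=1, c2=0)
macro 5: S0 reads c1=1 → after 2×micro: 1; S1 reads c2=0 → after 3×micro: 1; S2 reads c1=1 → after 1×micro: 3 ⇒ (c0=1, c1=1, c2=3)
macro 6: S0 reads c1=1 → after 2×micro: 1; S1 reads c2=3 → after 3×micro: 1; S2 reads c1=1 → after 1×micro: 0 ⇒ (c0=1, c1=1, c2=0)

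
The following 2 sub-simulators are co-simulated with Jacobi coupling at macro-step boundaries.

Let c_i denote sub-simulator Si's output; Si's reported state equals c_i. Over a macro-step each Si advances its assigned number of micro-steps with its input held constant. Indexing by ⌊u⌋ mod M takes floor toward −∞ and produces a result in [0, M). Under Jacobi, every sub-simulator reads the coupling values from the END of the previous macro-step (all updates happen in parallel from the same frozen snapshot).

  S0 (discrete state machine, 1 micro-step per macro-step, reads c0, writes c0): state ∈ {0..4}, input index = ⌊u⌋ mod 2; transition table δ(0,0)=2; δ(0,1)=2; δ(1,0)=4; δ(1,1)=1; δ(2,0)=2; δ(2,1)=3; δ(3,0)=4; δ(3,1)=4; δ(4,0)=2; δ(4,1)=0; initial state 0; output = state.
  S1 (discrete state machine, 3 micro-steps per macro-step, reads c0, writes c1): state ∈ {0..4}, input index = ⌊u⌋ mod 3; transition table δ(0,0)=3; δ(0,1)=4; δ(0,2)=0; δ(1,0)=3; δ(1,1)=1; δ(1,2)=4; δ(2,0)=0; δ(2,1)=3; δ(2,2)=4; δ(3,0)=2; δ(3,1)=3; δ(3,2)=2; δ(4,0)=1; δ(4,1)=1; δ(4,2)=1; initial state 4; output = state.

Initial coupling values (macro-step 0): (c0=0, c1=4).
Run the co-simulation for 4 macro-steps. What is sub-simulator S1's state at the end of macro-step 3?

S1 state at macro-step 3 = 1

macro 1: S0 reads c0=0 → after 1×micro: 2; S1 reads c0=0 → after 3×micro: 2 ⇒ (c0=2, c1=2)
macro 2: S0 reads c0=2 → after 1×micro: 2; S1 reads c0=2 → after 3×micro: 4 ⇒ (c0=2, c1=4)
macro 3: S0 reads c0=2 → after 1×micro: 2; S1 reads c0=2 → after 3×micro: 1 ⇒ (c0=2, c1=1)
macro 4: S0 reads c0=2 → after 1×micro: 2; S1 reads c0=2 → after 3×micro: 4 ⇒ (c0=2, c1=4)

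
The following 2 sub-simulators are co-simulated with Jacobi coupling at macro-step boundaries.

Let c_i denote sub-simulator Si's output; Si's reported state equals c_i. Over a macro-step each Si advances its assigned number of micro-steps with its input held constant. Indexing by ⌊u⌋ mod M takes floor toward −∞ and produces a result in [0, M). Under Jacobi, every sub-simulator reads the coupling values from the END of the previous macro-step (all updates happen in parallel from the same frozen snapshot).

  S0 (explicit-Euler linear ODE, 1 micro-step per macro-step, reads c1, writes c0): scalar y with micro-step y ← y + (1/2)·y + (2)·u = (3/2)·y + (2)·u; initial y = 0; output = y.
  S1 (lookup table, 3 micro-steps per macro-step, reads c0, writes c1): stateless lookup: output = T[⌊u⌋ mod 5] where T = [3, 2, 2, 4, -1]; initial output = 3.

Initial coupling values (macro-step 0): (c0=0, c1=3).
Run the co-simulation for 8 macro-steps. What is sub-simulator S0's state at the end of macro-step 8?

macro 1: S0 reads c1=3 → after 1×micro: 6; S1 reads c0=0 → after 3×micro: 3 ⇒ (c0=6, c1=3)
macro 2: S0 reads c1=3 → after 1×micro: 15; S1 reads c0=6 → after 3×micro: 2 ⇒ (c0=15, c1=2)
macro 3: S0 reads c1=2 → after 1×micro: 53/2; S1 reads c0=15 → after 3×micro: 3 ⇒ (c0=53/2, c1=3)
macro 4: S0 reads c1=3 → after 1×micro: 183/4; S1 reads c0=53/2 → after 3×micro: 2 ⇒ (c0=183/4, c1=2)
macro 5: S0 reads c1=2 → after 1×micro: 581/8; S1 reads c0=183/4 → after 3×micro: 3 ⇒ (c0=581/8, c1=3)
macro 6: S0 reads c1=3 → after 1×micro: 1839/16; S1 reads c0=581/8 → after 3×micro: 2 ⇒ (c0=1839/16, c1=2)
macro 7: S0 reads c1=2 → after 1×micro: 5645/32; S1 reads c0=1839/16 → after 3×micro: -1 ⇒ (c0=5645/32, c1=-1)
macro 8: S0 reads c1=-1 → after 1×micro: 16807/64; S1 reads c0=5645/32 → after 3×micro: 2 ⇒ (c0=16807/64, c1=2)

S0 state at macro-step 8 = 16807/64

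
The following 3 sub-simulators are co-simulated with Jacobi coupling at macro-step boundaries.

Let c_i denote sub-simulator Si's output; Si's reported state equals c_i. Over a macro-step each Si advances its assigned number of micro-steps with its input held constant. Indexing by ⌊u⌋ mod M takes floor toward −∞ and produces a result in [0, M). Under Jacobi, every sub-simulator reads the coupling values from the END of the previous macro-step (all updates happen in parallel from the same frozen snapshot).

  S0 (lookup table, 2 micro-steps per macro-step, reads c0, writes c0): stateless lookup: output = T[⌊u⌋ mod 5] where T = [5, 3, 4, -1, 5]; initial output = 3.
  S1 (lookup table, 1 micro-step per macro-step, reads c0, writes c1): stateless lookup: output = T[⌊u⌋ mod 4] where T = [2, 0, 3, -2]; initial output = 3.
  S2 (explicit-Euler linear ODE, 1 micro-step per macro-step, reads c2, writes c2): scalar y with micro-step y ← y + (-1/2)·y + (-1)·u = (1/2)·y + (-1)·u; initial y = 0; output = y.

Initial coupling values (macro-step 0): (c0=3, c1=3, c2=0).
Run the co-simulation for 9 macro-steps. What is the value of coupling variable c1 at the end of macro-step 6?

macro 1: S0 reads c0=3 → after 2×micro: -1; S1 reads c0=3 → after 1×micro: -2; S2 reads c2=0 → after 1×micro: 0 ⇒ (c0=-1, c1=-2, c2=0)
macro 2: S0 reads c0=-1 → after 2×micro: 5; S1 reads c0=-1 → after 1×micro: -2; S2 reads c2=0 → after 1×micro: 0 ⇒ (c0=5, c1=-2, c2=0)
macro 3: S0 reads c0=5 → after 2×micro: 5; S1 reads c0=5 → after 1×micro: 0; S2 reads c2=0 → after 1×micro: 0 ⇒ (c0=5, c1=0, c2=0)
macro 4: S0 reads c0=5 → after 2×micro: 5; S1 reads c0=5 → after 1×micro: 0; S2 reads c2=0 → after 1×micro: 0 ⇒ (c0=5, c1=0, c2=0)
macro 5: S0 reads c0=5 → after 2×micro: 5; S1 reads c0=5 → after 1×micro: 0; S2 reads c2=0 → after 1×micro: 0 ⇒ (c0=5, c1=0, c2=0)
macro 6: S0 reads c0=5 → after 2×micro: 5; S1 reads c0=5 → after 1×micro: 0; S2 reads c2=0 → after 1×micro: 0 ⇒ (c0=5, c1=0, c2=0)
macro 7: S0 reads c0=5 → after 2×micro: 5; S1 reads c0=5 → after 1×micro: 0; S2 reads c2=0 → after 1×micro: 0 ⇒ (c0=5, c1=0, c2=0)
macro 8: S0 reads c0=5 → after 2×micro: 5; S1 reads c0=5 → after 1×micro: 0; S2 reads c2=0 → after 1×micro: 0 ⇒ (c0=5, c1=0, c2=0)
macro 9: S0 reads c0=5 → after 2×micro: 5; S1 reads c0=5 → after 1×micro: 0; S2 reads c2=0 → after 1×micro: 0 ⇒ (c0=5, c1=0, c2=0)

c1 at macro-step 6 = 0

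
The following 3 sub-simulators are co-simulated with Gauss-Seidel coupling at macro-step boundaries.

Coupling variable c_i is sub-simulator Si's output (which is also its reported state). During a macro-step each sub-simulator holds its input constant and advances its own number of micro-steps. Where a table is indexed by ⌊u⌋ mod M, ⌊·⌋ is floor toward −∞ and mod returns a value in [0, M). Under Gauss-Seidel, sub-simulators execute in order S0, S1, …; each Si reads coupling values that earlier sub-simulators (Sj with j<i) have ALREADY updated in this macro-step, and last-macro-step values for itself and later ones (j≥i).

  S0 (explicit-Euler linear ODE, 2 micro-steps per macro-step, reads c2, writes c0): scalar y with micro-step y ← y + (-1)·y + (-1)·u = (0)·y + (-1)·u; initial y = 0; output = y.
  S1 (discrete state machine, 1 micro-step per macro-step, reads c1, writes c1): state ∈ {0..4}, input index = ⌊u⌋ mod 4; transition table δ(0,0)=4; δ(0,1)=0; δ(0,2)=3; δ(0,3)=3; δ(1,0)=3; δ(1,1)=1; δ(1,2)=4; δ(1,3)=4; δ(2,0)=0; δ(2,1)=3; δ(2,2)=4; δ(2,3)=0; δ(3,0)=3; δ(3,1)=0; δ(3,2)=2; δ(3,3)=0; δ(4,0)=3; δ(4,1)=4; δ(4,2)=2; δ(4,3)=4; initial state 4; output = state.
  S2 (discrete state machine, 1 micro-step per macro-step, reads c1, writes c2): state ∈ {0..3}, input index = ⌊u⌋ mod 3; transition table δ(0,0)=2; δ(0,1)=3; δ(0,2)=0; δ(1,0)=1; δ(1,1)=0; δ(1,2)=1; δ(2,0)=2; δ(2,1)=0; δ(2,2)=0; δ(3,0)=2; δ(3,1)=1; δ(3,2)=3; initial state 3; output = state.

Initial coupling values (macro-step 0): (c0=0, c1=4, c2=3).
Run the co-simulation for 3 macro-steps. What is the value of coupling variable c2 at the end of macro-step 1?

c2 at macro-step 1 = 2

macro 1: S0 reads c2=3 → after 2×micro: -3; S1 reads c1=4 → after 1×micro: 3; S2 reads c1=3 → after 1×micro: 2 ⇒ (c0=-3, c1=3, c2=2)
macro 2: S0 reads c2=2 → after 2×micro: -2; S1 reads c1=3 → after 1×micro: 0; S2 reads c1=0 → after 1×micro: 2 ⇒ (c0=-2, c1=0, c2=2)
macro 3: S0 reads c2=2 → after 2×micro: -2; S1 reads c1=0 → after 1×micro: 4; S2 reads c1=4 → after 1×micro: 0 ⇒ (c0=-2, c1=4, c2=0)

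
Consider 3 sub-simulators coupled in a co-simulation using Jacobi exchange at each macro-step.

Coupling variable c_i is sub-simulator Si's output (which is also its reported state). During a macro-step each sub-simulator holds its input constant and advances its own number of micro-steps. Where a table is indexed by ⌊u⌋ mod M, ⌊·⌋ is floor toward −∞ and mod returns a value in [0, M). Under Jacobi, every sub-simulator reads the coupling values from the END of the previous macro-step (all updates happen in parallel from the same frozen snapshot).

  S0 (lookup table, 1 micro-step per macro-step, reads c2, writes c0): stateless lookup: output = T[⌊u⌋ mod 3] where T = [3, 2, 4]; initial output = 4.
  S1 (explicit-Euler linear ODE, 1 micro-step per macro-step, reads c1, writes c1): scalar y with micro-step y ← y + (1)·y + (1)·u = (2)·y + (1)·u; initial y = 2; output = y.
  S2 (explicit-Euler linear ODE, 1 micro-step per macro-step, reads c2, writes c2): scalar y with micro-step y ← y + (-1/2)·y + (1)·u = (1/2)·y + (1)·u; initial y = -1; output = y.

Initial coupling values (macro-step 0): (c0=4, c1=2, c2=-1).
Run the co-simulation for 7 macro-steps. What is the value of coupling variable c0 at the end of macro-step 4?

macro 1: S0 reads c2=-1 → after 1×micro: 4; S1 reads c1=2 → after 1×micro: 6; S2 reads c2=-1 → after 1×micro: -3/2 ⇒ (c0=4, c1=6, c2=-3/2)
macro 2: S0 reads c2=-3/2 → after 1×micro: 2; S1 reads c1=6 → after 1×micro: 18; S2 reads c2=-3/2 → after 1×micro: -9/4 ⇒ (c0=2, c1=18, c2=-9/4)
macro 3: S0 reads c2=-9/4 → after 1×micro: 3; S1 reads c1=18 → after 1×micro: 54; S2 reads c2=-9/4 → after 1×micro: -27/8 ⇒ (c0=3, c1=54, c2=-27/8)
macro 4: S0 reads c2=-27/8 → after 1×micro: 4; S1 reads c1=54 → after 1×micro: 162; S2 reads c2=-27/8 → after 1×micro: -81/16 ⇒ (c0=4, c1=162, c2=-81/16)
macro 5: S0 reads c2=-81/16 → after 1×micro: 3; S1 reads c1=162 → after 1×micro: 486; S2 reads c2=-81/16 → after 1×micro: -243/32 ⇒ (c0=3, c1=486, c2=-243/32)
macro 6: S0 reads c2=-243/32 → after 1×micro: 2; S1 reads c1=486 → after 1×micro: 1458; S2 reads c2=-243/32 → after 1×micro: -729/64 ⇒ (c0=2, c1=1458, c2=-729/64)
macro 7: S0 reads c2=-729/64 → after 1×micro: 3; S1 reads c1=1458 → after 1×micro: 4374; S2 reads c2=-729/64 → after 1×micro: -2187/128 ⇒ (c0=3, c1=4374, c2=-2187/128)

c0 at macro-step 4 = 4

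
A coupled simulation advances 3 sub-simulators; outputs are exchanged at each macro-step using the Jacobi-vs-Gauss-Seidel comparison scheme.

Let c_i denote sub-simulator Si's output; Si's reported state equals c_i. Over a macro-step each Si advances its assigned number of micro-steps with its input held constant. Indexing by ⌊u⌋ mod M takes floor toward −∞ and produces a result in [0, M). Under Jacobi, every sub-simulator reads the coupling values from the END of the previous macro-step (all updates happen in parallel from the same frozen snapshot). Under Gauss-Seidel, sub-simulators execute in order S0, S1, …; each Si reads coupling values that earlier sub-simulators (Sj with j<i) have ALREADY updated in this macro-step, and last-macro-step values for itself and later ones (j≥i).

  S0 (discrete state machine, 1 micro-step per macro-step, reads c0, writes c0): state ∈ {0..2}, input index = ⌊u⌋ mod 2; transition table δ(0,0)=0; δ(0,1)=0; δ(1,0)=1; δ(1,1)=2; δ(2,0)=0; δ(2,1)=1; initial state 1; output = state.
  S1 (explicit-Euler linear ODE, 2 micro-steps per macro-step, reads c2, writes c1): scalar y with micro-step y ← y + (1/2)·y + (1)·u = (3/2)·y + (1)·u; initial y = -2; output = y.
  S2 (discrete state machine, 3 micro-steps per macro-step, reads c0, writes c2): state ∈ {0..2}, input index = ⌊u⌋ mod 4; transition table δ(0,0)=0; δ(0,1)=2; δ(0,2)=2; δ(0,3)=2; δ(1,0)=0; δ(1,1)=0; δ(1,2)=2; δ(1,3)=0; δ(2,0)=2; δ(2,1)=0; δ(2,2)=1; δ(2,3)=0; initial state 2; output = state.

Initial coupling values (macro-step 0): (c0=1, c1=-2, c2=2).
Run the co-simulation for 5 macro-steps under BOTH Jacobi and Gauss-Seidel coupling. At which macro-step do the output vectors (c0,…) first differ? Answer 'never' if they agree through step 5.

[Jacobi] macro 1: S0 reads c0=1 → after 1×micro: 2; S1 reads c2=2 → after 2×micro: 1/2; S2 reads c0=1 → after 3×micro: 0 ⇒ (c0=2, c1=1/2, c2=0)
[Jacobi] macro 2: S0 reads c0=2 → after 1×micro: 0; S1 reads c2=0 → after 2×micro: 9/8; S2 reads c0=2 → after 3×micro: 2 ⇒ (c0=0, c1=9/8, c2=2)
[Jacobi] macro 3: S0 reads c0=0 → after 1×micro: 0; S1 reads c2=2 → after 2×micro: 241/32; S2 reads c0=0 → after 3×micro: 2 ⇒ (c0=0, c1=241/32, c2=2)
[Jacobi] macro 4: S0 reads c0=0 → after 1×micro: 0; S1 reads c2=2 → after 2×micro: 2809/128; S2 reads c0=0 → after 3×micro: 2 ⇒ (c0=0, c1=2809/128, c2=2)
[Jacobi] macro 5: S0 reads c0=0 → after 1×micro: 0; S1 reads c2=2 → after 2×micro: 27841/512; S2 reads c0=0 → after 3×micro: 2 ⇒ (c0=0, c1=27841/512, c2=2)
[Gauss-Seidel] macro 1: S0 reads c0=1 → after 1×micro: 2; S1 reads c2=2 → after 2×micro: 1/2; S2 reads c0=2 → after 3×micro: 1 ⇒ (c0=2, c1=1/2, c2=1)
[Gauss-Seidel] macro 2: S0 reads c0=2 → after 1×micro: 0; S1 reads c2=1 → after 2×micro: 29/8; S2 reads c0=0 → after 3×micro: 0 ⇒ (c0=0, c1=29/8, c2=0)
[Gauss-Seidel] macro 3: S0 reads c0=0 → after 1×micro: 0; S1 reads c2=0 → after 2×micro: 261/32; S2 reads c0=0 → after 3×micro: 0 ⇒ (c0=0, c1=261/32, c2=0)
[Gauss-Seidel] macro 4: S0 reads c0=0 → after 1×micro: 0; S1 reads c2=0 → after 2×micro: 2349/128; S2 reads c0=0 → after 3×micro: 0 ⇒ (c0=0, c1=2349/128, c2=0)
[Gauss-Seidel] macro 5: S0 reads c0=0 → after 1×micro: 0; S1 reads c2=0 → after 2×micro: 21141/512; S2 reads c0=0 → after 3×micro: 0 ⇒ (c0=0, c1=21141/512, c2=0)

first divergence at macro-step: 1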